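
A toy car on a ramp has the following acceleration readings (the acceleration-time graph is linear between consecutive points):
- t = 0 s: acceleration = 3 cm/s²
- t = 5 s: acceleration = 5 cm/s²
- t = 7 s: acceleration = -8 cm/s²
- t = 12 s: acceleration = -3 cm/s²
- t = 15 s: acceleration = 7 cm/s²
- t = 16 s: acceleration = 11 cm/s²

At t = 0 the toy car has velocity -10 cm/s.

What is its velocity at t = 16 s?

Δv equals the area under the a-t graph; then v = v₀ + Δv.
0–5 s: ½(3 + 5)(5) = 20 cm/s
5–7 s: ½(5 + -8)(2) = -3 cm/s
7–12 s: ½(-8 + -3)(5) = -27.5 cm/s
12–15 s: ½(-3 + 7)(3) = 6 cm/s
15–16 s: ½(7 + 11)(1) = 9 cm/s
Δv = 4.5 cm/s, so v(16) = -10 + (4.5) = -5.5 cm/s.

-5.5 cm/s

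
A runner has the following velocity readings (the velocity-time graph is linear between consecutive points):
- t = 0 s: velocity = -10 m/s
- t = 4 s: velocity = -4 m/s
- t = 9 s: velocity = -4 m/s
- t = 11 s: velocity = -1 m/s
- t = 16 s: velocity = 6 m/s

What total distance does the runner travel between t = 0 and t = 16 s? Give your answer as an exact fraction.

927/14 m

Distance (not displacement) is the total path length: add the absolute areas under v-t.
0–4 s: |½(-10 + -4)(4)| = 28 m
4–9 s: |-4| × 5 = 20 m
9–11 s: |½(-4 + -1)(2)| = 5 m
11–16 s: v = 0 at t = 82/7 s; triangle areas 5/14 + 90/7 = 185/14 m
Total distance = 927/14 m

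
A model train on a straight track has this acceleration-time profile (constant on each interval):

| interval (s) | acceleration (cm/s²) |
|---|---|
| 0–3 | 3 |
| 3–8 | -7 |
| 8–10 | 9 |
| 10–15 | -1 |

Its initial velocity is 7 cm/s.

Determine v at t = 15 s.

-6 cm/s

Δv equals the area under the a-t graph; then v = v₀ + Δv.
0–3 s: 3 × 3 = 9 cm/s
3–8 s: -7 × 5 = -35 cm/s
8–10 s: 9 × 2 = 18 cm/s
10–15 s: -1 × 5 = -5 cm/s
Δv = -13 cm/s, so v(15) = 7 + (-13) = -6 cm/s.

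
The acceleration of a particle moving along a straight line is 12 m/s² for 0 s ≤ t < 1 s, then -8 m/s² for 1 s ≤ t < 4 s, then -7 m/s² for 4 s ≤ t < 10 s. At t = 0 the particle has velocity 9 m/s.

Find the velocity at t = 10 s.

-45 m/s

Δv equals the area under the a-t graph; then v = v₀ + Δv.
0–1 s: 12 × 1 = 12 m/s
1–4 s: -8 × 3 = -24 m/s
4–10 s: -7 × 6 = -42 m/s
Δv = -54 m/s, so v(10) = 9 + (-54) = -45 m/s.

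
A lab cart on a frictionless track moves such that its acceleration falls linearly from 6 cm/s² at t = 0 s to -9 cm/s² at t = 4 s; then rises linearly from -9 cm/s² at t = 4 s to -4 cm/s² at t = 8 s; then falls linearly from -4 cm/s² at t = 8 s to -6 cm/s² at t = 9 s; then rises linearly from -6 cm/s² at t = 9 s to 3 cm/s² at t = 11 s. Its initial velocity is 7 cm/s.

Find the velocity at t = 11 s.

-33 cm/s

Δv equals the area under the a-t graph; then v = v₀ + Δv.
0–4 s: ½(6 + -9)(4) = -6 cm/s
4–8 s: ½(-9 + -4)(4) = -26 cm/s
8–9 s: ½(-4 + -6)(1) = -5 cm/s
9–11 s: ½(-6 + 3)(2) = -3 cm/s
Δv = -40 cm/s, so v(11) = 7 + (-40) = -33 cm/s.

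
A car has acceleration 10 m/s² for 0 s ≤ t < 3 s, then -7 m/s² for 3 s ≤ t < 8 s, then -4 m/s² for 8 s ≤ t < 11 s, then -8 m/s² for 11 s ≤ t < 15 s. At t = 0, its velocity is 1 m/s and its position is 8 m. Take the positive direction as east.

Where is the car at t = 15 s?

-34.5 m

On each constant-a segment, Δv = aΔt and Δx = v₀Δt + ½aΔt²; chain segment to segment.
0–3 s: v starts 1 m/s; Δx = 1·3 + ½·10·3² = 48 m; v ends 31 m/s.
3–8 s: v starts 31 m/s; Δx = 31·5 + ½·-7·5² = 67.5 m; v ends -4 m/s.
8–11 s: v starts -4 m/s; Δx = -4·3 + ½·-4·3² = -30 m; v ends -16 m/s.
11–15 s: v starts -16 m/s; Δx = -16·4 + ½·-8·4² = -128 m; v ends -48 m/s.
x(15) = 8 + Σ Δx = -34.5 m.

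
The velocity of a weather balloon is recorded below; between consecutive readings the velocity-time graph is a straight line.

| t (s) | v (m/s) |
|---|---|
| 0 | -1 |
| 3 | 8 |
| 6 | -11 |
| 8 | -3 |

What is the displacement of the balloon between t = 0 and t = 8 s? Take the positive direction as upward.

Displacement is the signed area under the v-t curve.
0–3 s: ½(-1 + 8)(3) = 10.5 m
3–6 s: ½(8 + -11)(3) = -4.5 m
6–8 s: ½(-11 + -3)(2) = -14 m
Net displacement = -8 m

-8 m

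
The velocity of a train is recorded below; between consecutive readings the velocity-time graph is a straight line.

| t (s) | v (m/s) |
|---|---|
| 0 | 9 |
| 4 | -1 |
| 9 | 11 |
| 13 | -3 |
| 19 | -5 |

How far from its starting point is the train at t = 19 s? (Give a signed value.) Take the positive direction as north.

33 m

Net displacement equals the area under the velocity-time graph (areas below the axis count negative).
0–4 s: ½(9 + -1)(4) = 16 m
4–9 s: ½(-1 + 11)(5) = 25 m
9–13 s: ½(11 + -3)(4) = 16 m
13–19 s: ½(-3 + -5)(6) = -24 m
Net displacement = 33 m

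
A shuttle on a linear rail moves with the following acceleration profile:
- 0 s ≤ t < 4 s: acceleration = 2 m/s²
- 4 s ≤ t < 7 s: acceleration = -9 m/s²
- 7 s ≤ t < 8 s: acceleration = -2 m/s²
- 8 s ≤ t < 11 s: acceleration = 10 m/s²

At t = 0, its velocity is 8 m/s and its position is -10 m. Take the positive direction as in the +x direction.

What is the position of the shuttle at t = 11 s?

On each constant-a segment, Δv = aΔt and Δx = v₀Δt + ½aΔt²; chain segment to segment.
0–4 s: v starts 8 m/s; Δx = 8·4 + ½·2·4² = 48 m; v ends 16 m/s.
4–7 s: v starts 16 m/s; Δx = 16·3 + ½·-9·3² = 7.5 m; v ends -11 m/s.
7–8 s: v starts -11 m/s; Δx = -11·1 + ½·-2·1² = -12 m; v ends -13 m/s.
8–11 s: v starts -13 m/s; Δx = -13·3 + ½·10·3² = 6 m; v ends 17 m/s.
x(11) = -10 + Σ Δx = 39.5 m.

39.5 m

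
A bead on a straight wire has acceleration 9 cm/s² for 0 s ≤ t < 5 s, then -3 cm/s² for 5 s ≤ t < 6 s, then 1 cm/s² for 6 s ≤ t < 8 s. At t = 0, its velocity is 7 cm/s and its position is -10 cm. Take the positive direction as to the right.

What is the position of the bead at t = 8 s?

On each constant-a segment, Δv = aΔt and Δx = v₀Δt + ½aΔt²; chain segment to segment.
0–5 s: v starts 7 cm/s; Δx = 7·5 + ½·9·5² = 147.5 cm; v ends 52 cm/s.
5–6 s: v starts 52 cm/s; Δx = 52·1 + ½·-3·1² = 50.5 cm; v ends 49 cm/s.
6–8 s: v starts 49 cm/s; Δx = 49·2 + ½·1·2² = 100 cm; v ends 51 cm/s.
x(8) = -10 + Σ Δx = 288 cm.

288 cm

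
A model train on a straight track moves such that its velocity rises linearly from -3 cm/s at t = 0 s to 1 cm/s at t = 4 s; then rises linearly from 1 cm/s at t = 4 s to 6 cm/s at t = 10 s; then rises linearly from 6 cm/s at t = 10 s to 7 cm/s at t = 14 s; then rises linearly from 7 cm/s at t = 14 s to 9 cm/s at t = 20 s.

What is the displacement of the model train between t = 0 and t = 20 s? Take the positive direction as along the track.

91 cm

Displacement is the signed area under the v-t curve.
0–4 s: ½(-3 + 1)(4) = -4 cm
4–10 s: ½(1 + 6)(6) = 21 cm
10–14 s: ½(6 + 7)(4) = 26 cm
14–20 s: ½(7 + 9)(6) = 48 cm
Net displacement = 91 cm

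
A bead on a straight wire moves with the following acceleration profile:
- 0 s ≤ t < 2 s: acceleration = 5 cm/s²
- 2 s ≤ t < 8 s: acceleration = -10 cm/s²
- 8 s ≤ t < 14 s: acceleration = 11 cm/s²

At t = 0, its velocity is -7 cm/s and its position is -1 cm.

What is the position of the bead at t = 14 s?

-311 cm

On each constant-a segment, Δv = aΔt and Δx = v₀Δt + ½aΔt²; chain segment to segment.
0–2 s: v starts -7 cm/s; Δx = -7·2 + ½·5·2² = -4 cm; v ends 3 cm/s.
2–8 s: v starts 3 cm/s; Δx = 3·6 + ½·-10·6² = -162 cm; v ends -57 cm/s.
8–14 s: v starts -57 cm/s; Δx = -57·6 + ½·11·6² = -144 cm; v ends 9 cm/s.
x(14) = -1 + Σ Δx = -311 cm.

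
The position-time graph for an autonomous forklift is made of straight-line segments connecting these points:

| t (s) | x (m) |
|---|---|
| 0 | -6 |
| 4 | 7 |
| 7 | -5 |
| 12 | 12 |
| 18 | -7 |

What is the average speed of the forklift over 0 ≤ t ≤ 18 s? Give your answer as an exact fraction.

61/18 m/s

Average speed = (total path length)/(elapsed time); on a piecewise-linear x-t graph the path length is Σ|Δx|.
0–4 s: |Δx| = |7 − -6| = 13 m
4–7 s: |Δx| = |-5 − 7| = 12 m
7–12 s: |Δx| = |12 − -5| = 17 m
12–18 s: |Δx| = |-7 − 12| = 19 m
Total path = 61 m; average speed = 61/18 = 61/18 m/s.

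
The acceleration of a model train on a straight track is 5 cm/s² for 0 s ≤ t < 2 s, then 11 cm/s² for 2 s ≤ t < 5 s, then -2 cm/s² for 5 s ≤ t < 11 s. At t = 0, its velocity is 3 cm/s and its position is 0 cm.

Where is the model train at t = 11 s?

344.5 cm

On each constant-a segment, Δv = aΔt and Δx = v₀Δt + ½aΔt²; chain segment to segment.
0–2 s: v starts 3 cm/s; Δx = 3·2 + ½·5·2² = 16 cm; v ends 13 cm/s.
2–5 s: v starts 13 cm/s; Δx = 13·3 + ½·11·3² = 88.5 cm; v ends 46 cm/s.
5–11 s: v starts 46 cm/s; Δx = 46·6 + ½·-2·6² = 240 cm; v ends 34 cm/s.
x(11) = 0 + Σ Δx = 344.5 cm.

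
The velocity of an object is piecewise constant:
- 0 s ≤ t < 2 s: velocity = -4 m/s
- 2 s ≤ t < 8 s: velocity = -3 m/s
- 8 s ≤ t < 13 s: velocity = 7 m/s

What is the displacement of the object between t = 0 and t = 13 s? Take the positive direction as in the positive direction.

9 m

Net displacement equals the area under the velocity-time graph (areas below the axis count negative).
0–2 s: -4 × 2 = -8 m
2–8 s: -3 × 6 = -18 m
8–13 s: 7 × 5 = 35 m
Net displacement = 9 m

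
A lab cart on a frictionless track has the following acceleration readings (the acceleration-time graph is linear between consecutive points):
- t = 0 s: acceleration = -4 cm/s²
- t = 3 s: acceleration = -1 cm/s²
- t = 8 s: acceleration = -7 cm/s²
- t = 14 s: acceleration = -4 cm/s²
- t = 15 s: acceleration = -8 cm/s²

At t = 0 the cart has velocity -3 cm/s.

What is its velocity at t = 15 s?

-69.5 cm/s

Δv equals the area under the a-t graph; then v = v₀ + Δv.
0–3 s: ½(-4 + -1)(3) = -7.5 cm/s
3–8 s: ½(-1 + -7)(5) = -20 cm/s
8–14 s: ½(-7 + -4)(6) = -33 cm/s
14–15 s: ½(-4 + -8)(1) = -6 cm/s
Δv = -66.5 cm/s, so v(15) = -3 + (-66.5) = -69.5 cm/s.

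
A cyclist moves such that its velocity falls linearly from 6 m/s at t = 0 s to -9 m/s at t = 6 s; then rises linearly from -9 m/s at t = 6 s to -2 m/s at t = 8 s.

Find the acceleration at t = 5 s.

-2.5 m/s²

Acceleration is the slope of the v-t graph on 0–6 s: (-9 − 6)/(6 − 0) = -2.5 m/s².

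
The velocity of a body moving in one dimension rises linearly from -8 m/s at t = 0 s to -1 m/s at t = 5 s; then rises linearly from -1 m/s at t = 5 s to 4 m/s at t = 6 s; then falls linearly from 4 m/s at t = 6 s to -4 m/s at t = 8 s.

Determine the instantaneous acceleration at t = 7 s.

Acceleration is the slope of the v-t graph on 6–8 s: (-4 − 4)/(8 − 6) = -4 m/s².

-4 m/s²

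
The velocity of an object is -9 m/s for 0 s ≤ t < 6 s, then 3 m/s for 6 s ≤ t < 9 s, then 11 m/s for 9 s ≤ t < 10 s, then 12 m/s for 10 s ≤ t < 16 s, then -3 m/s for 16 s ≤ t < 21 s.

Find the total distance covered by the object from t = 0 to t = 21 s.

161 m

Distance (not displacement) is the total path length: add the absolute areas under v-t.
0–6 s: |-9| × 6 = 54 m
6–9 s: |3| × 3 = 9 m
9–10 s: |11| × 1 = 11 m
10–16 s: |12| × 6 = 72 m
16–21 s: |-3| × 5 = 15 m
Total distance = 161 m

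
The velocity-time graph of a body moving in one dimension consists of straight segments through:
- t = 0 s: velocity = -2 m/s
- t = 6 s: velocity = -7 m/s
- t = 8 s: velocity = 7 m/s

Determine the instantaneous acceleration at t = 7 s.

Acceleration is the slope of the v-t graph on 6–8 s: (7 − -7)/(8 − 6) = 7 m/s².

7 m/s²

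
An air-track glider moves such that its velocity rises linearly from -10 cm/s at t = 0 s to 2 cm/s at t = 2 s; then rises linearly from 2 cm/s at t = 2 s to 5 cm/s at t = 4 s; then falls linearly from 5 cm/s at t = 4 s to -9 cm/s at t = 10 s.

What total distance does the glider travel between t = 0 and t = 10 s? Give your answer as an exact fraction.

806/21 cm

Distance (not displacement) is the total path length: add the absolute areas under v-t.
0–2 s: v = 0 at t = 5/3 s; triangle areas 25/3 + 1/3 = 26/3 cm
2–4 s: |½(2 + 5)(2)| = 7 cm
4–10 s: v = 0 at t = 43/7 s; triangle areas 75/14 + 243/14 = 159/7 cm
Total distance = 806/21 cm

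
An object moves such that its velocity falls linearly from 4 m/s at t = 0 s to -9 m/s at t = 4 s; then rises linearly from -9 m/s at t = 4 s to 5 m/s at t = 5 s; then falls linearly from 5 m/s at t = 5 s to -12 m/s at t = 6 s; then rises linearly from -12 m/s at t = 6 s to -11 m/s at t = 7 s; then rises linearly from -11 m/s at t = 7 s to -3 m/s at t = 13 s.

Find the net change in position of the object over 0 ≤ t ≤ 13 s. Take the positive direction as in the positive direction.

Displacement is the signed area under the v-t curve.
0–4 s: ½(4 + -9)(4) = -10 m
4–5 s: ½(-9 + 5)(1) = -2 m
5–6 s: ½(5 + -12)(1) = -3.5 m
6–7 s: ½(-12 + -11)(1) = -11.5 m
7–13 s: ½(-11 + -3)(6) = -42 m
Net displacement = -69 m

-69 m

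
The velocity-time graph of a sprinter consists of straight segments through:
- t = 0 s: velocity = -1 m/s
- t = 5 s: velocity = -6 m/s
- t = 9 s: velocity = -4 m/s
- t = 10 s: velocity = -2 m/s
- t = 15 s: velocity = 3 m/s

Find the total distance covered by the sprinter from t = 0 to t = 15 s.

47 m

Distance (not displacement) is the total path length: add the absolute areas under v-t.
0–5 s: |½(-1 + -6)(5)| = 17.5 m
5–9 s: |½(-6 + -4)(4)| = 20 m
9–10 s: |½(-4 + -2)(1)| = 3 m
10–15 s: v = 0 at t = 12 s; triangle areas 2 + 4.5 = 6.5 m
Total distance = 47 m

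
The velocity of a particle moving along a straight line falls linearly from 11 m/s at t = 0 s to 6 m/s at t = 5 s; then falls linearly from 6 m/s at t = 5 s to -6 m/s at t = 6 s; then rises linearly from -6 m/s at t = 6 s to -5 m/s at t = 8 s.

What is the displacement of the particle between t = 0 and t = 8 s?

31.5 m

Displacement is the signed area under the v-t curve.
0–5 s: ½(11 + 6)(5) = 42.5 m
5–6 s: ½(6 + -6)(1) = 0 m
6–8 s: ½(-6 + -5)(2) = -11 m
Net displacement = 31.5 m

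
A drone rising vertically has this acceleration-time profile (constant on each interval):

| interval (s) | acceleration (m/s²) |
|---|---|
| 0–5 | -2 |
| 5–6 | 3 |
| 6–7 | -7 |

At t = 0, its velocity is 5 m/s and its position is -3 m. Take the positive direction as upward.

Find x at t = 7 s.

-12 m

On each constant-a segment, Δv = aΔt and Δx = v₀Δt + ½aΔt²; chain segment to segment.
0–5 s: v starts 5 m/s; Δx = 5·5 + ½·-2·5² = 0 m; v ends -5 m/s.
5–6 s: v starts -5 m/s; Δx = -5·1 + ½·3·1² = -3.5 m; v ends -2 m/s.
6–7 s: v starts -2 m/s; Δx = -2·1 + ½·-7·1² = -5.5 m; v ends -9 m/s.
x(7) = -3 + Σ Δx = -12 m.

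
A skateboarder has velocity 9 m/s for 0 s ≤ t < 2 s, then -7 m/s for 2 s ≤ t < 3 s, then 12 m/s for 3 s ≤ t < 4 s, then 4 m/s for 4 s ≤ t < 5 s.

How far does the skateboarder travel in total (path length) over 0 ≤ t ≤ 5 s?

41 m

Total distance travelled is ∫|v| dt — sum the magnitudes of each area piece.
0–2 s: |9| × 2 = 18 m
2–3 s: |-7| × 1 = 7 m
3–4 s: |12| × 1 = 12 m
4–5 s: |4| × 1 = 4 m
Total distance = 41 m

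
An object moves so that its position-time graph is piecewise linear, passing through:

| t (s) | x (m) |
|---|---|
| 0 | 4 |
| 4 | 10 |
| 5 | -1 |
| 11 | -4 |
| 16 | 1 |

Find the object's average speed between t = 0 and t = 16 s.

Average speed = (total path length)/(elapsed time); on a piecewise-linear x-t graph the path length is Σ|Δx|.
0–4 s: |Δx| = |10 − 4| = 6 m
4–5 s: |Δx| = |-1 − 10| = 11 m
5–11 s: |Δx| = |-4 − -1| = 3 m
11–16 s: |Δx| = |1 − -4| = 5 m
Total path = 25 m; average speed = 25/16 = 1.5625 m/s.

1.5625 m/s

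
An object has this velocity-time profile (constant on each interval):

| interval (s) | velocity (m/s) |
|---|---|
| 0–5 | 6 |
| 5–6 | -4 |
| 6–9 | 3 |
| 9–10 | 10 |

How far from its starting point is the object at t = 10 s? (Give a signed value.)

45 m

Net displacement equals the area under the velocity-time graph (areas below the axis count negative).
0–5 s: 6 × 5 = 30 m
5–6 s: -4 × 1 = -4 m
6–9 s: 3 × 3 = 9 m
9–10 s: 10 × 1 = 10 m
Net displacement = 45 m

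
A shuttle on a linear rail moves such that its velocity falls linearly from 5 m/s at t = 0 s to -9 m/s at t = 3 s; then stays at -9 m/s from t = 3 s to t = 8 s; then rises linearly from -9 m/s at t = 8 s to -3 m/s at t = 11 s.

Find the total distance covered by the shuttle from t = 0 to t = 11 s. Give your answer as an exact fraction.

Distance (not displacement) is the total path length: add the absolute areas under v-t.
0–3 s: v = 0 at t = 15/14 s; triangle areas 75/28 + 243/28 = 159/14 m
3–8 s: |-9| × 5 = 45 m
8–11 s: |½(-9 + -3)(3)| = 18 m
Total distance = 1041/14 m

1041/14 m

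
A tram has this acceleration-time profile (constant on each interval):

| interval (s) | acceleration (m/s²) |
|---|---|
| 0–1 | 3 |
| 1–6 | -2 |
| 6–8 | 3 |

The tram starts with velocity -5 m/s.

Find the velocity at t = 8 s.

-6 m/s

Δv equals the area under the a-t graph; then v = v₀ + Δv.
0–1 s: 3 × 1 = 3 m/s
1–6 s: -2 × 5 = -10 m/s
6–8 s: 3 × 2 = 6 m/s
Δv = -1 m/s, so v(8) = -5 + (-1) = -6 m/s.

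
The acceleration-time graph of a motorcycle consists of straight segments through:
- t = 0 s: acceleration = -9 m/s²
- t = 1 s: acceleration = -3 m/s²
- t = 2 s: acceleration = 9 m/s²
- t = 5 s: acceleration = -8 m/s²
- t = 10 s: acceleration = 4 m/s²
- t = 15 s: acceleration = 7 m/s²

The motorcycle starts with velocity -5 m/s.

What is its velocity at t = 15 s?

Δv equals the area under the a-t graph; then v = v₀ + Δv.
0–1 s: ½(-9 + -3)(1) = -6 m/s
1–2 s: ½(-3 + 9)(1) = 3 m/s
2–5 s: ½(9 + -8)(3) = 1.5 m/s
5–10 s: ½(-8 + 4)(5) = -10 m/s
10–15 s: ½(4 + 7)(5) = 27.5 m/s
Δv = 16 m/s, so v(15) = -5 + (16) = 11 m/s.

11 m/s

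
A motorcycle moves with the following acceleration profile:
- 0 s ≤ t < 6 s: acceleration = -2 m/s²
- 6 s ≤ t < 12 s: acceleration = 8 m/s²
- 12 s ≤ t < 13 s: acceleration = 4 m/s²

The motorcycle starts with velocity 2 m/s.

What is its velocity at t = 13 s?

42 m/s

Δv equals the area under the a-t graph; then v = v₀ + Δv.
0–6 s: -2 × 6 = -12 m/s
6–12 s: 8 × 6 = 48 m/s
12–13 s: 4 × 1 = 4 m/s
Δv = 40 m/s, so v(13) = 2 + (40) = 42 m/s.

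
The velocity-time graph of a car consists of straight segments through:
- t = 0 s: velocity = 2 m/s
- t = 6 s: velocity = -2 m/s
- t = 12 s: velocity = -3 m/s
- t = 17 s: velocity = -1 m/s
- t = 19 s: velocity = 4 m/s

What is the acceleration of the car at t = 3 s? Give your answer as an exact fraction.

Acceleration is the slope of the v-t graph on 0–6 s: (-2 − 2)/(6 − 0) = -2/3 m/s².

-2/3 m/s²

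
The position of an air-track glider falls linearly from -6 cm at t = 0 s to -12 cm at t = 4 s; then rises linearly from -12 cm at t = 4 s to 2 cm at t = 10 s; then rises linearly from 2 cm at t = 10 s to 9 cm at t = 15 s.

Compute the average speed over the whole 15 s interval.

Average speed = (total path length)/(elapsed time); on a piecewise-linear x-t graph the path length is Σ|Δx|.
0–4 s: |Δx| = |-12 − -6| = 6 cm
4–10 s: |Δx| = |2 − -12| = 14 cm
10–15 s: |Δx| = |9 − 2| = 7 cm
Total path = 27 cm; average speed = 27/15 = 1.8 cm/s.

1.8 cm/s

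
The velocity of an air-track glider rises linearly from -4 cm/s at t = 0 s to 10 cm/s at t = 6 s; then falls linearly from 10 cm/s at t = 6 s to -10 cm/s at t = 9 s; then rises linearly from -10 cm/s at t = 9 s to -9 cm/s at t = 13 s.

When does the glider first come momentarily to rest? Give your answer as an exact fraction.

t = 12/7 s

v changes sign on 0–6 s (from -4 to 10); the graph is linear there, so v = 0 at t = 0 + (4)·(6 − 0)/(10 − -4) = 12/7 s.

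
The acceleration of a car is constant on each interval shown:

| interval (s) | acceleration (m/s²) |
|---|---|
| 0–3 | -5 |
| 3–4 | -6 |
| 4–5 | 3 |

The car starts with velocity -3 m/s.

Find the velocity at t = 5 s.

Δv equals the area under the a-t graph; then v = v₀ + Δv.
0–3 s: -5 × 3 = -15 m/s
3–4 s: -6 × 1 = -6 m/s
4–5 s: 3 × 1 = 3 m/s
Δv = -18 m/s, so v(5) = -3 + (-18) = -21 m/s.

-21 m/s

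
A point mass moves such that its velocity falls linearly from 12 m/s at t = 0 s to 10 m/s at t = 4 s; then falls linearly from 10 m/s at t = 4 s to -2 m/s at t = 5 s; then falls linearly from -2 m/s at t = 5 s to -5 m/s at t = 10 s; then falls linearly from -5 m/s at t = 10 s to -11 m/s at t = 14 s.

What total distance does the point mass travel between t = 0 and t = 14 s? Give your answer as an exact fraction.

587/6 m

Distance (not displacement) is the total path length: add the absolute areas under v-t.
0–4 s: |½(12 + 10)(4)| = 44 m
4–5 s: v = 0 at t = 29/6 s; triangle areas 25/6 + 1/6 = 13/3 m
5–10 s: |½(-2 + -5)(5)| = 17.5 m
10–14 s: |½(-5 + -11)(4)| = 32 m
Total distance = 587/6 m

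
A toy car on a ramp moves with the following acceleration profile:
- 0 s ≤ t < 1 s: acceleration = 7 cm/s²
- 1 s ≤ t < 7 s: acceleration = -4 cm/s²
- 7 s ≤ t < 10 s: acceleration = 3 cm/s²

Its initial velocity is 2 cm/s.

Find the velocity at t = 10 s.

-6 cm/s

Δv equals the area under the a-t graph; then v = v₀ + Δv.
0–1 s: 7 × 1 = 7 cm/s
1–7 s: -4 × 6 = -24 cm/s
7–10 s: 3 × 3 = 9 cm/s
Δv = -8 cm/s, so v(10) = 2 + (-8) = -6 cm/s.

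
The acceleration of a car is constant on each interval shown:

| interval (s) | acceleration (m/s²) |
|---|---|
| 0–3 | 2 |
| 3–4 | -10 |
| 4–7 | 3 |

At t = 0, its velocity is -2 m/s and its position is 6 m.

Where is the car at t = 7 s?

On each constant-a segment, Δv = aΔt and Δx = v₀Δt + ½aΔt²; chain segment to segment.
0–3 s: v starts -2 m/s; Δx = -2·3 + ½·2·3² = 3 m; v ends 4 m/s.
3–4 s: v starts 4 m/s; Δx = 4·1 + ½·-10·1² = -1 m; v ends -6 m/s.
4–7 s: v starts -6 m/s; Δx = -6·3 + ½·3·3² = -4.5 m; v ends 3 m/s.
x(7) = 6 + Σ Δx = 3.5 m.

3.5 m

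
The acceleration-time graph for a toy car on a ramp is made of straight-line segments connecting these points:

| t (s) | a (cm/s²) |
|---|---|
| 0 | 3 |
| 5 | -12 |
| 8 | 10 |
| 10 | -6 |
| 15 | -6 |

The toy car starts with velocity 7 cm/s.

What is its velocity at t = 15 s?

-44.5 cm/s

Δv equals the area under the a-t graph; then v = v₀ + Δv.
0–5 s: ½(3 + -12)(5) = -22.5 cm/s
5–8 s: ½(-12 + 10)(3) = -3 cm/s
8–10 s: ½(10 + -6)(2) = 4 cm/s
10–15 s: -6 × 5 = -30 cm/s
Δv = -51.5 cm/s, so v(15) = 7 + (-51.5) = -44.5 cm/s.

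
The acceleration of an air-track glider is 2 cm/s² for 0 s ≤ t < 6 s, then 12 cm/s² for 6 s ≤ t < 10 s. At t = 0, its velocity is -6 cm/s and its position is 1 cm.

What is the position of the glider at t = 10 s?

On each constant-a segment, Δv = aΔt and Δx = v₀Δt + ½aΔt²; chain segment to segment.
0–6 s: v starts -6 cm/s; Δx = -6·6 + ½·2·6² = 0 cm; v ends 6 cm/s.
6–10 s: v starts 6 cm/s; Δx = 6·4 + ½·12·4² = 120 cm; v ends 54 cm/s.
x(10) = 1 + Σ Δx = 121 cm.

121 cm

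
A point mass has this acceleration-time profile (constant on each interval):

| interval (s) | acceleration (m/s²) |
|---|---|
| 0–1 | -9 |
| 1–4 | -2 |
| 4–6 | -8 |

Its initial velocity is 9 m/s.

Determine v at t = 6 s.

-22 m/s

Δv equals the area under the a-t graph; then v = v₀ + Δv.
0–1 s: -9 × 1 = -9 m/s
1–4 s: -2 × 3 = -6 m/s
4–6 s: -8 × 2 = -16 m/s
Δv = -31 m/s, so v(6) = 9 + (-31) = -22 m/s.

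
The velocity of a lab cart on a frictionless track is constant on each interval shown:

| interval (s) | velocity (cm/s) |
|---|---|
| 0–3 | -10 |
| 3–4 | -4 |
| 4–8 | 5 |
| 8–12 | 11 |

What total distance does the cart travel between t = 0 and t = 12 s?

Distance (not displacement) is the total path length: add the absolute areas under v-t.
0–3 s: |-10| × 3 = 30 cm
3–4 s: |-4| × 1 = 4 cm
4–8 s: |5| × 4 = 20 cm
8–12 s: |11| × 4 = 44 cm
Total distance = 98 cm

98 cm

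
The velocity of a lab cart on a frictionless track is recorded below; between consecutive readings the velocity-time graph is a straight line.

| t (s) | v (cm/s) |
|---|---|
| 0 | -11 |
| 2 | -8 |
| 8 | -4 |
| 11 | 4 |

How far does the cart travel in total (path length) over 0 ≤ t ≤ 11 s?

Distance (not displacement) is the total path length: add the absolute areas under v-t.
0–2 s: |½(-11 + -8)(2)| = 19 cm
2–8 s: |½(-8 + -4)(6)| = 36 cm
8–11 s: v = 0 at t = 9.5 s; triangle areas 3 + 3 = 6 cm
Total distance = 61 cm

61 cm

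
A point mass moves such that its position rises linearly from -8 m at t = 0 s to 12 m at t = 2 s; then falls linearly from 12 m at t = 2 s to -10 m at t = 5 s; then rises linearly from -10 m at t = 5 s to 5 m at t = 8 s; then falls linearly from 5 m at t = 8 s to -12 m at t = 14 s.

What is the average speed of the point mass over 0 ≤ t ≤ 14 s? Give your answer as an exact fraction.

Average speed = (total path length)/(elapsed time); on a piecewise-linear x-t graph the path length is Σ|Δx|.
0–2 s: |Δx| = |12 − -8| = 20 m
2–5 s: |Δx| = |-10 − 12| = 22 m
5–8 s: |Δx| = |5 − -10| = 15 m
8–14 s: |Δx| = |-12 − 5| = 17 m
Total path = 74 m; average speed = 74/14 = 37/7 m/s.

37/7 m/s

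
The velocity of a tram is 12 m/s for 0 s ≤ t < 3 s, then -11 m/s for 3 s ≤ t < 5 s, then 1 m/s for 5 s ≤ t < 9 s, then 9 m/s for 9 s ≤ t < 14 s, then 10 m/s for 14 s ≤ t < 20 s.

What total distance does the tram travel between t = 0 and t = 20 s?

167 m

Total distance travelled is ∫|v| dt — sum the magnitudes of each area piece.
0–3 s: |12| × 3 = 36 m
3–5 s: |-11| × 2 = 22 m
5–9 s: |1| × 4 = 4 m
9–14 s: |9| × 5 = 45 m
14–20 s: |10| × 6 = 60 m
Total distance = 167 m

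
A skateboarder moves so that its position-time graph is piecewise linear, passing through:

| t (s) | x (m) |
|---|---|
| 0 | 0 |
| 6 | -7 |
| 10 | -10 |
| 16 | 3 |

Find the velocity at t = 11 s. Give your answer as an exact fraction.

13/6 m/s

Velocity is the slope of the x-t graph on 10–16 s: (3 − -10)/(16 − 10) = 13/6 m/s.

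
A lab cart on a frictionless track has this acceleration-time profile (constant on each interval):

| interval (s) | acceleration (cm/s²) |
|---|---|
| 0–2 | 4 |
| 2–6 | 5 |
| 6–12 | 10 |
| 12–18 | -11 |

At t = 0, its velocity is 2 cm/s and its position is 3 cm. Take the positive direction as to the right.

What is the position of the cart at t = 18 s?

797 cm

On each constant-a segment, Δv = aΔt and Δx = v₀Δt + ½aΔt²; chain segment to segment.
0–2 s: v starts 2 cm/s; Δx = 2·2 + ½·4·2² = 12 cm; v ends 10 cm/s.
2–6 s: v starts 10 cm/s; Δx = 10·4 + ½·5·4² = 80 cm; v ends 30 cm/s.
6–12 s: v starts 30 cm/s; Δx = 30·6 + ½·10·6² = 360 cm; v ends 90 cm/s.
12–18 s: v starts 90 cm/s; Δx = 90·6 + ½·-11·6² = 342 cm; v ends 24 cm/s.
x(18) = 3 + Σ Δx = 797 cm.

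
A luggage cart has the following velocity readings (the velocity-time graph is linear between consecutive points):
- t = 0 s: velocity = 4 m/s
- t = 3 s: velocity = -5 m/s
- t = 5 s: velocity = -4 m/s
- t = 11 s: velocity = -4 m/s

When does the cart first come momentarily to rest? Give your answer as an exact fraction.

v changes sign on 0–3 s (from 4 to -5); the graph is linear there, so v = 0 at t = 0 + (-4)·(3 − 0)/(-5 − 4) = 4/3 s.

t = 4/3 s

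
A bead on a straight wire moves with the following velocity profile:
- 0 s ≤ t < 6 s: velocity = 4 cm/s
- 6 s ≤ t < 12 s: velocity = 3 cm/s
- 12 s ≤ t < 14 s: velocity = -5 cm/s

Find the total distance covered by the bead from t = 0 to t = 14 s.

52 cm

Total distance travelled is ∫|v| dt — sum the magnitudes of each area piece.
0–6 s: |4| × 6 = 24 cm
6–12 s: |3| × 6 = 18 cm
12–14 s: |-5| × 2 = 10 cm
Total distance = 52 cm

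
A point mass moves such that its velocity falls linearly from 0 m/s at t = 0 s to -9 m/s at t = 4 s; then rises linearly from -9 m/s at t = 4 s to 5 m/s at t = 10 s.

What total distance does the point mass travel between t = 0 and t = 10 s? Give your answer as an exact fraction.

Distance (not displacement) is the total path length: add the absolute areas under v-t.
0–4 s: |½(0 + -9)(4)| = 18 m
4–10 s: v = 0 at t = 55/7 s; triangle areas 243/14 + 75/14 = 159/7 m
Total distance = 285/7 m

285/7 m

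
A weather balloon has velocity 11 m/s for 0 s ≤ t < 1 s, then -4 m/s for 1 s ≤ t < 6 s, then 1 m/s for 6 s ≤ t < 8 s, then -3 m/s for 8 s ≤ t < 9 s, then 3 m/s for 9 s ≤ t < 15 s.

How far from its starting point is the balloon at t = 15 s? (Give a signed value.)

8 m

Displacement is the signed area under the v-t curve.
0–1 s: 11 × 1 = 11 m
1–6 s: -4 × 5 = -20 m
6–8 s: 1 × 2 = 2 m
8–9 s: -3 × 1 = -3 m
9–15 s: 3 × 6 = 18 m
Net displacement = 8 m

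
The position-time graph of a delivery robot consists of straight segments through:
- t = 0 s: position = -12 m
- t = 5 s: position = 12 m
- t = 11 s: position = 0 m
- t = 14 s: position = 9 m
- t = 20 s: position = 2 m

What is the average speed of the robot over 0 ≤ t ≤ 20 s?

Average speed = (total path length)/(elapsed time); on a piecewise-linear x-t graph the path length is Σ|Δx|.
0–5 s: |Δx| = |12 − -12| = 24 m
5–11 s: |Δx| = |0 − 12| = 12 m
11–14 s: |Δx| = |9 − 0| = 9 m
14–20 s: |Δx| = |2 − 9| = 7 m
Total path = 52 m; average speed = 52/20 = 2.6 m/s.

2.6 m/s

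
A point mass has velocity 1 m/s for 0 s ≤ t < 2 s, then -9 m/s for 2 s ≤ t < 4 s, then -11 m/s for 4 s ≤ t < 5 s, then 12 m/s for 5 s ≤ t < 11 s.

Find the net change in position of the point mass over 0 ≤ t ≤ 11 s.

45 m

Net displacement equals the area under the velocity-time graph (areas below the axis count negative).
0–2 s: 1 × 2 = 2 m
2–4 s: -9 × 2 = -18 m
4–5 s: -11 × 1 = -11 m
5–11 s: 12 × 6 = 72 m
Net displacement = 45 m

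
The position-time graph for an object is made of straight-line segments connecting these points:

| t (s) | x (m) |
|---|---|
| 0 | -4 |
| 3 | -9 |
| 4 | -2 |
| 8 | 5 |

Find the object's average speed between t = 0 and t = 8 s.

2.375 m/s

Average speed = (total path length)/(elapsed time); on a piecewise-linear x-t graph the path length is Σ|Δx|.
0–3 s: |Δx| = |-9 − -4| = 5 m
3–4 s: |Δx| = |-2 − -9| = 7 m
4–8 s: |Δx| = |5 − -2| = 7 m
Total path = 19 m; average speed = 19/8 = 2.375 m/s.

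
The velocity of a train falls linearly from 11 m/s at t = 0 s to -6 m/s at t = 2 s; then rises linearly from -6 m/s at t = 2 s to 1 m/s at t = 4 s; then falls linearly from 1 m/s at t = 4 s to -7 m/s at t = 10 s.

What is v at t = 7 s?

On 4–10 s the graph is linear from 1 to -7 m/s: v(7) = 1 + (-7 − 1)·(7 − 4)/(10 − 4) = -3 m/s.

-3 m/s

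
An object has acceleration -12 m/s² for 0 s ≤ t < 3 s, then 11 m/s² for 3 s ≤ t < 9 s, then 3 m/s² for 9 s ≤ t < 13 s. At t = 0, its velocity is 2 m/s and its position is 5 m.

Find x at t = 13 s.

On each constant-a segment, Δv = aΔt and Δx = v₀Δt + ½aΔt²; chain segment to segment.
0–3 s: v starts 2 m/s; Δx = 2·3 + ½·-12·3² = -48 m; v ends -34 m/s.
3–9 s: v starts -34 m/s; Δx = -34·6 + ½·11·6² = -6 m; v ends 32 m/s.
9–13 s: v starts 32 m/s; Δx = 32·4 + ½·3·4² = 152 m; v ends 44 m/s.
x(13) = 5 + Σ Δx = 103 m.

103 m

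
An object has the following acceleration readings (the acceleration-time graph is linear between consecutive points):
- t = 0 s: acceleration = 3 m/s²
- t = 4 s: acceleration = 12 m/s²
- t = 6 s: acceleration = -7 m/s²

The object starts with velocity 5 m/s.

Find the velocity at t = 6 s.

Δv equals the area under the a-t graph; then v = v₀ + Δv.
0–4 s: ½(3 + 12)(4) = 30 m/s
4–6 s: ½(12 + -7)(2) = 5 m/s
Δv = 35 m/s, so v(6) = 5 + (35) = 40 m/s.

40 m/s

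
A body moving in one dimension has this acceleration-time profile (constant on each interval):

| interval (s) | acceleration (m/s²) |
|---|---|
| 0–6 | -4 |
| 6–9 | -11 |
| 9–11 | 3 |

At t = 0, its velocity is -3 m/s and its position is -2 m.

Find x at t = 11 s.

On each constant-a segment, Δv = aΔt and Δx = v₀Δt + ½aΔt²; chain segment to segment.
0–6 s: v starts -3 m/s; Δx = -3·6 + ½·-4·6² = -90 m; v ends -27 m/s.
6–9 s: v starts -27 m/s; Δx = -27·3 + ½·-11·3² = -130.5 m; v ends -60 m/s.
9–11 s: v starts -60 m/s; Δx = -60·2 + ½·3·2² = -114 m; v ends -54 m/s.
x(11) = -2 + Σ Δx = -336.5 m.

-336.5 m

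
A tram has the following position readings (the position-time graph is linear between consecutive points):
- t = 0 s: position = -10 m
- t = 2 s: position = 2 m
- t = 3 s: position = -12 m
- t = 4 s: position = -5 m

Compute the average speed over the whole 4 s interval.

Average speed = (total path length)/(elapsed time); on a piecewise-linear x-t graph the path length is Σ|Δx|.
0–2 s: |Δx| = |2 − -10| = 12 m
2–3 s: |Δx| = |-12 − 2| = 14 m
3–4 s: |Δx| = |-5 − -12| = 7 m
Total path = 33 m; average speed = 33/4 = 8.25 m/s.

8.25 m/s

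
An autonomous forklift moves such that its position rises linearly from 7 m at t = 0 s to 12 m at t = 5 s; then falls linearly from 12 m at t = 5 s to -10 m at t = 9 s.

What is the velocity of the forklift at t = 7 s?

Velocity is the slope of the x-t graph on 5–9 s: (-10 − 12)/(9 − 5) = -5.5 m/s.

-5.5 m/s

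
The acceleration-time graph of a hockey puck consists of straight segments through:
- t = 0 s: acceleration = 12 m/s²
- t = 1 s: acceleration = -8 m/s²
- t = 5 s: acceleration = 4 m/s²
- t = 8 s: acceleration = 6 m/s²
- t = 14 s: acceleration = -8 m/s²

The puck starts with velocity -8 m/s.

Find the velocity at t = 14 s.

Δv equals the area under the a-t graph; then v = v₀ + Δv.
0–1 s: ½(12 + -8)(1) = 2 m/s
1–5 s: ½(-8 + 4)(4) = -8 m/s
5–8 s: ½(4 + 6)(3) = 15 m/s
8–14 s: ½(6 + -8)(6) = -6 m/s
Δv = 3 m/s, so v(14) = -8 + (3) = -5 m/s.

-5 m/s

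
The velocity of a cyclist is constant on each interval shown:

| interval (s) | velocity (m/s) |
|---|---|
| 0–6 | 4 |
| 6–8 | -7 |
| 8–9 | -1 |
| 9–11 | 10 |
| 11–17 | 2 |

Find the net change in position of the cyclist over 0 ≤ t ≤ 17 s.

41 m

Displacement is the signed area under the v-t curve.
0–6 s: 4 × 6 = 24 m
6–8 s: -7 × 2 = -14 m
8–9 s: -1 × 1 = -1 m
9–11 s: 10 × 2 = 20 m
11–17 s: 2 × 6 = 12 m
Net displacement = 41 m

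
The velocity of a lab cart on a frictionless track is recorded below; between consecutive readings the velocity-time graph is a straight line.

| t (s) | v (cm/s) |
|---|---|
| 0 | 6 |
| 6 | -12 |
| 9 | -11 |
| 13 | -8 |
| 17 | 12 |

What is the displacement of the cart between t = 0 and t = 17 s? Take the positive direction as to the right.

-82.5 cm

Net displacement equals the area under the velocity-time graph (areas below the axis count negative).
0–6 s: ½(6 + -12)(6) = -18 cm
6–9 s: ½(-12 + -11)(3) = -34.5 cm
9–13 s: ½(-11 + -8)(4) = -38 cm
13–17 s: ½(-8 + 12)(4) = 8 cm
Net displacement = -82.5 cm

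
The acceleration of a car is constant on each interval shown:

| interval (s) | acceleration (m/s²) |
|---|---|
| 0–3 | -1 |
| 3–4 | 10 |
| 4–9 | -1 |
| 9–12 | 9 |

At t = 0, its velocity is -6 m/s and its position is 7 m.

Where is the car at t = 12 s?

1.5 m

On each constant-a segment, Δv = aΔt and Δx = v₀Δt + ½aΔt²; chain segment to segment.
0–3 s: v starts -6 m/s; Δx = -6·3 + ½·-1·3² = -22.5 m; v ends -9 m/s.
3–4 s: v starts -9 m/s; Δx = -9·1 + ½·10·1² = -4 m; v ends 1 m/s.
4–9 s: v starts 1 m/s; Δx = 1·5 + ½·-1·5² = -7.5 m; v ends -4 m/s.
9–12 s: v starts -4 m/s; Δx = -4·3 + ½·9·3² = 28.5 m; v ends 23 m/s.
x(12) = 7 + Σ Δx = 1.5 m.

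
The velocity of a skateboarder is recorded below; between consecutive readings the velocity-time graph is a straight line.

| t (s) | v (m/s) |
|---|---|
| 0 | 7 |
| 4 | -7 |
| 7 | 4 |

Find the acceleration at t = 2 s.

-3.5 m/s²

Acceleration is the slope of the v-t graph on 0–4 s: (-7 − 7)/(4 − 0) = -3.5 m/s².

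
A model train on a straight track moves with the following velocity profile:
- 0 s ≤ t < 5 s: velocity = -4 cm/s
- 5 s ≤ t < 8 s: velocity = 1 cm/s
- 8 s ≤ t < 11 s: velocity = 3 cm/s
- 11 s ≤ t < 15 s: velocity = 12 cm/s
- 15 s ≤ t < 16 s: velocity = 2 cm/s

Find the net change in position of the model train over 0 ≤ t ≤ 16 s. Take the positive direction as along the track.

42 cm

Displacement is the signed area under the v-t curve.
0–5 s: -4 × 5 = -20 cm
5–8 s: 1 × 3 = 3 cm
8–11 s: 3 × 3 = 9 cm
11–15 s: 12 × 4 = 48 cm
15–16 s: 2 × 1 = 2 cm
Net displacement = 42 cm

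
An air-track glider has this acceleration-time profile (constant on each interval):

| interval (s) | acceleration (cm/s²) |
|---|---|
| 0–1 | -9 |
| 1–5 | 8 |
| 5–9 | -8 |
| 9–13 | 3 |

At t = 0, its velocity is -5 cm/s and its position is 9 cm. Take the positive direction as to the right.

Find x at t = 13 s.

On each constant-a segment, Δv = aΔt and Δx = v₀Δt + ½aΔt²; chain segment to segment.
0–1 s: v starts -5 cm/s; Δx = -5·1 + ½·-9·1² = -9.5 cm; v ends -14 cm/s.
1–5 s: v starts -14 cm/s; Δx = -14·4 + ½·8·4² = 8 cm; v ends 18 cm/s.
5–9 s: v starts 18 cm/s; Δx = 18·4 + ½·-8·4² = 8 cm; v ends -14 cm/s.
9–13 s: v starts -14 cm/s; Δx = -14·4 + ½·3·4² = -32 cm; v ends -2 cm/s.
x(13) = 9 + Σ Δx = -16.5 cm.

-16.5 cm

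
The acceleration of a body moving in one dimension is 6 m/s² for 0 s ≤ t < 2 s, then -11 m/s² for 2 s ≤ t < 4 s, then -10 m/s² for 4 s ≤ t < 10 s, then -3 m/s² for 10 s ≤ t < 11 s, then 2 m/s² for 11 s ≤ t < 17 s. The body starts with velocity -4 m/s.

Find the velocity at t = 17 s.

Δv equals the area under the a-t graph; then v = v₀ + Δv.
0–2 s: 6 × 2 = 12 m/s
2–4 s: -11 × 2 = -22 m/s
4–10 s: -10 × 6 = -60 m/s
10–11 s: -3 × 1 = -3 m/s
11–17 s: 2 × 6 = 12 m/s
Δv = -61 m/s, so v(17) = -4 + (-61) = -65 m/s.

-65 m/s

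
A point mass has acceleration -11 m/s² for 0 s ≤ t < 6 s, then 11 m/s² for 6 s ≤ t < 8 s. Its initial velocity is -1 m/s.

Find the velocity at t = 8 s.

-45 m/s

Δv equals the area under the a-t graph; then v = v₀ + Δv.
0–6 s: -11 × 6 = -66 m/s
6–8 s: 11 × 2 = 22 m/s
Δv = -44 m/s, so v(8) = -1 + (-44) = -45 m/s.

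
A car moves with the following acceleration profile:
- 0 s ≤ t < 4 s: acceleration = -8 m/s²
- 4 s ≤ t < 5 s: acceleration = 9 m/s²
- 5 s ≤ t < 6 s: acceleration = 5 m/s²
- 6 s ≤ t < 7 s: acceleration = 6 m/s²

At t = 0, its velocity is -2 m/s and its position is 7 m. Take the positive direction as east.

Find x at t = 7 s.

-134 m

On each constant-a segment, Δv = aΔt and Δx = v₀Δt + ½aΔt²; chain segment to segment.
0–4 s: v starts -2 m/s; Δx = -2·4 + ½·-8·4² = -72 m; v ends -34 m/s.
4–5 s: v starts -34 m/s; Δx = -34·1 + ½·9·1² = -29.5 m; v ends -25 m/s.
5–6 s: v starts -25 m/s; Δx = -25·1 + ½·5·1² = -22.5 m; v ends -20 m/s.
6–7 s: v starts -20 m/s; Δx = -20·1 + ½·6·1² = -17 m; v ends -14 m/s.
x(7) = 7 + Σ Δx = -134 m.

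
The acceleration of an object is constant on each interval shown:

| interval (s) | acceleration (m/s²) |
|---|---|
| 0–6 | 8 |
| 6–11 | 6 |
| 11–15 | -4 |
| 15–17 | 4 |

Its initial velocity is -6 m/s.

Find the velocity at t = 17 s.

64 m/s

Δv equals the area under the a-t graph; then v = v₀ + Δv.
0–6 s: 8 × 6 = 48 m/s
6–11 s: 6 × 5 = 30 m/s
11–15 s: -4 × 4 = -16 m/s
15–17 s: 4 × 2 = 8 m/s
Δv = 70 m/s, so v(17) = -6 + (70) = 64 m/s.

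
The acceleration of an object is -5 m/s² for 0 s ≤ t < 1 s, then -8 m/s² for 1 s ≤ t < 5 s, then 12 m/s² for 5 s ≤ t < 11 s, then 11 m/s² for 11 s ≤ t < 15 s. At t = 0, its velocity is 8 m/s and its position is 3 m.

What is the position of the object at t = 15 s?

On each constant-a segment, Δv = aΔt and Δx = v₀Δt + ½aΔt²; chain segment to segment.
0–1 s: v starts 8 m/s; Δx = 8·1 + ½·-5·1² = 5.5 m; v ends 3 m/s.
1–5 s: v starts 3 m/s; Δx = 3·4 + ½·-8·4² = -52 m; v ends -29 m/s.
5–11 s: v starts -29 m/s; Δx = -29·6 + ½·12·6² = 42 m; v ends 43 m/s.
11–15 s: v starts 43 m/s; Δx = 43·4 + ½·11·4² = 260 m; v ends 87 m/s.
x(15) = 3 + Σ Δx = 258.5 m.

258.5 m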